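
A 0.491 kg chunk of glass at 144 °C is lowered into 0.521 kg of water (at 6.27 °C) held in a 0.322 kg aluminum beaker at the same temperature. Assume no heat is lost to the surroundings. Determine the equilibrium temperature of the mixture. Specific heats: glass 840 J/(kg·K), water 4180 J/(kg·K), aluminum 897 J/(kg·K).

With ΣQ=0 the equilibrium temperature is the m·c-weighted mean:
T_f = (412.44*144 + 2177.8*6.27 + 288.83*6.27) / (412.44 + 2177.8 + 288.83)
    = 74857 / 2879.1 ≈ 26.00 °C

T_f ≈ 26.0 °C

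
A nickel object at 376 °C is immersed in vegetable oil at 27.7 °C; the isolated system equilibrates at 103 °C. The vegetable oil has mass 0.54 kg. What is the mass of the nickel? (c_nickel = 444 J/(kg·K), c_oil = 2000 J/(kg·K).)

Heat gained plus heat lost sum to zero:
m×444×(103 − 376) + 0.54×2000×(103 − 27.7) = 0
-121212 m = -81324
m = -81324/-121212 ≈ 0.6709 kg

m ≈ 0.671 kg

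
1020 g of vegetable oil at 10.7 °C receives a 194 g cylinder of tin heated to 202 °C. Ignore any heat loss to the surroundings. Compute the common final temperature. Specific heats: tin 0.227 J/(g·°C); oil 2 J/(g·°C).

T_f ≈ 14.7 °C

Heat lost by the tin equals heat gained by the oil:
194·0.227·(202 − T) = 1020·2·(T − 10.7)
44.04(202 − T) = 2040(T − 10.7)
2084 T = 30724  ⇒  T ≈ 14.74 °C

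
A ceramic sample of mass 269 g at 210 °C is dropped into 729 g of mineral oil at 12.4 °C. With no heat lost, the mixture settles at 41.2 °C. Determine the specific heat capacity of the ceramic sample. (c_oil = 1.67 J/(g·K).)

Heat gained plus heat lost sum to zero:
269·c·(41.2 − 210) + 729·1.67·(41.2 − 12.4) = 0
-45407 c = -35062
c = -35062/-45407 ≈ 0.7722 J/(g·K)

c ≈ 0.772 J/(g·K)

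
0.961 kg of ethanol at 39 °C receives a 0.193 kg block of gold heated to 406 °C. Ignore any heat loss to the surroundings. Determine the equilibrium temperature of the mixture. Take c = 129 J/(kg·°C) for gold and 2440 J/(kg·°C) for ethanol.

Energy conservation, ΣQ = 0:
0.193×129×(T − 406) + 0.961×2440×(T − 39) = 0
(24.9 + 2344.8) T = 24.9×406 + 2344.8×39
T = 101557 / 2369.7 = 42.9 °C

T_f ≈ 42.9 °C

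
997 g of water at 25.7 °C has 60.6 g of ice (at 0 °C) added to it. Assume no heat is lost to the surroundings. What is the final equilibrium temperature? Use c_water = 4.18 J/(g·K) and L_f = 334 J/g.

T_f ≈ 19.6 °C

Heat gained plus heat lost sum to zero:
latent heat to melt: 60.6×334 = 20240
  warm the meltwater: 253.31 T
  water cools: 997×4.18×(T − 25.7) = 4167.5(T − 25.7)
4420.8 T = 107104 − 20240 = 86863
T ≈ 19.65 °C — above 0 °C, consistent with complete melting.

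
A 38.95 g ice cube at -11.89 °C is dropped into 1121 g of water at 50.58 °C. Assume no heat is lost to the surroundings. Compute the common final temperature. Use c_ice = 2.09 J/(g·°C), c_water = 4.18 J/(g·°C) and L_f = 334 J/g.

T_f ≈ 46.0 °C

Setting the total heat transfer to zero:
warm ice to 0 °C: 38.95·2.09·(0 − (-11.89)) = 967.91; latent heat to melt: 38.95·334 = 13009; meltwater 0→T: 38.95·4.18·T = 162.81 T; water: 4685.8(T − 50.58)
4848.6 T = 237007 − 13977 = 223030
T ≈ 46.00 °C — above 0 °C, consistent with complete melting.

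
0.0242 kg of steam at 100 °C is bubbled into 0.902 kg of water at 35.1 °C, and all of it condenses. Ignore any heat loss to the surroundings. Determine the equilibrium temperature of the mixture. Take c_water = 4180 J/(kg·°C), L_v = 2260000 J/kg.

T_f ≈ 50.9 °C

Taking heat into each body as positive, Σ m c ΔT = 0:
latent heat released on condensation: 0.0242×2260000 = 54692; condensed water 100 °C→T: 101.16(T − 100); original water: 3770.4(T − 35.1)
3871.5 T = 54692 + 10116 + 132340 = 197147
T ≈ 50.92 °C, under the boiling point, so the assumption holds.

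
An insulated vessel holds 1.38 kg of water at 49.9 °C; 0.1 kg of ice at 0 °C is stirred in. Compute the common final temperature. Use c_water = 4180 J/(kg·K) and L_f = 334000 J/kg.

T_f ≈ 41.1 °C

Sum of m c ΔT and latent-heat terms is zero:
fusion: m_ice L_f = 0.1×334000 = 33400; meltwater 0→T: 0.1×4180×T = 418 T; water: 5768.4(T − 49.9)
6186.4 T = 287843 − 33400 = 254443
T ≈ 41.13 °C. Since T > 0 °C, the all-ice-melts assumption holds.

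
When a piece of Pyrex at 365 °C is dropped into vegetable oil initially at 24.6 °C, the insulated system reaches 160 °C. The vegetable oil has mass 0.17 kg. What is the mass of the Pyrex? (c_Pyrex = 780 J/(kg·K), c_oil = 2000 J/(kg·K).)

m ≈ 0.288 kg

Energy conservation, ΣQ = 0:
m·780·(160 − 365) + 0.17·2000·(160 − 24.6) = 0
-159900 m = -46036
m = -46036/-159900 ≈ 0.2879 kg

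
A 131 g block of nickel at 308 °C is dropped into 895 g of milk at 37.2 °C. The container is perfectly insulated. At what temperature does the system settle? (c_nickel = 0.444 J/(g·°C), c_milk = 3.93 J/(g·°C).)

T_f ≈ 41.6 °C

T_f = Σ m_i c_i T_i / Σ m_i c_i:
T_f = (58.16·308 + 3517.4·37.2) / (58.16 + 3517.4)
    = 148760 / 3575.5 ≈ 41.61 °C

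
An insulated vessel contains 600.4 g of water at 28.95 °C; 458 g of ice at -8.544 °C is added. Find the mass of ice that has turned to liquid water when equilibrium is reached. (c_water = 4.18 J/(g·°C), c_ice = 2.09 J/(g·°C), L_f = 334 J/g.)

m_melted ≈ 193 g

Heat available from the water dropping to 0 °C: 600.4×4.18×28.95 = 72655 J.
Of that, 458×2.09×8.544 = 8178.5 J goes to bring the ice to 0 °C, leaving 64477 J.
Fully melting the ice requires m_ice L_f = 458×334 = 152972 J.
64477 J < 152972 J, so only part of the ice melts and the system sits at 0 °C.
m_melt = 64477 / L_f = 193 g.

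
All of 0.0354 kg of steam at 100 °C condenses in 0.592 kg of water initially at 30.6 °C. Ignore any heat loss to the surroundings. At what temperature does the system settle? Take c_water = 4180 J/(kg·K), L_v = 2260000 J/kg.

T_f ≈ 65.0 °C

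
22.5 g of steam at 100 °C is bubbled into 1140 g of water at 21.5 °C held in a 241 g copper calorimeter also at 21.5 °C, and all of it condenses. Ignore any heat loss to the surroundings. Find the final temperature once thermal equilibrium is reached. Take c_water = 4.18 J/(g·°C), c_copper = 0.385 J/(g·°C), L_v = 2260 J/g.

T_f ≈ 33.3 °C

Net heat exchanged in the isolated system is zero:
steam→water at 100 °C releases m L_v = 22.5×2260 = 50850
  condensed water 100 °C→T: 94.05(T − 100)
  water warms: 1140×4.18×(T − 21.5) = 4765.2(T − 21.5)
  copper cup: 241×0.385×(T − 21.5) = 92.78(T − 21.5)
4952 T = 50850 + 9405 + 104447 = 164702
T ≈ 33.26 °C (< 100 °C, so full condensation is consistent).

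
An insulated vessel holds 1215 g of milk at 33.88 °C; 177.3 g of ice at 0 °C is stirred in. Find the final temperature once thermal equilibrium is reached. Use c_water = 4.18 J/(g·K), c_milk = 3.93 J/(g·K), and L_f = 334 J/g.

T_f ≈ 18.6 °C

Setting the total heat transfer to zero:
fusion: m_ice L_f = 177.3·334 = 59218
  warm the meltwater: 741.11 T
  milk: 4774.9(T − 33.88)
5516.1 T = 161775 − 59218 = 102557
T ≈ 18.59 °C — above 0 °C, consistent with complete melting.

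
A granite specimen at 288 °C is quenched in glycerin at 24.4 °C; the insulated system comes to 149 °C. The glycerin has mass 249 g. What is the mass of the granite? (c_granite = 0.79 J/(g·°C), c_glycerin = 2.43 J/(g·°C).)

|Q_granite| = |Q_glycerin|:
m×0.79×(288 − 149) = 249×2.43×(149 − 24.4)
109.81 m = 75392  ⇒  m ≈ 686.6 g

m ≈ 687 g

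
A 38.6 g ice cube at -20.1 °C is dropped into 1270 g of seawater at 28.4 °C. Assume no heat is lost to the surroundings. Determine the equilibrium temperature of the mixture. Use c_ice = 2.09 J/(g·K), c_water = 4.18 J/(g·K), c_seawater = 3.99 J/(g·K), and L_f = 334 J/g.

T_f ≈ 24.7 °C

Heat gained plus heat lost sum to zero:
warm ice to 0 °C: 38.6×2.09×(0 − (-20.1)) = 1621.5; fusion: m_ice L_f = 38.6×334 = 12892; meltwater 0→T: 38.6×4.18×T = 161.35 T; seawater: 5067.3(T − 28.4)
5228.6 T = 143911 − 14514 = 129397
T ≈ 24.75 °C (positive, so assuming full melt was valid).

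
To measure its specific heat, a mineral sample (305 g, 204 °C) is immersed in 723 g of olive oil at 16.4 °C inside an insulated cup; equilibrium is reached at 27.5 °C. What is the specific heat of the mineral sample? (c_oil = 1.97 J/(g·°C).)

c ≈ 0.294 J/(g·°C)

Let T be the final temperature. ΣQ_i = 0:
305×c×(27.5 − 204) + 723×1.97×(27.5 − 16.4) = 0
-53832 c = -15810
c = -15810/-53832 ≈ 0.2937 J/(g·°C)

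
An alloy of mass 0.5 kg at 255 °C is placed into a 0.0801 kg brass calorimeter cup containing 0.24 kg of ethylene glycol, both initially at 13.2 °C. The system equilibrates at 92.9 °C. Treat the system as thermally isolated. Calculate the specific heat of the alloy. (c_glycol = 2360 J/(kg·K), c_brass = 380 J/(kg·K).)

c ≈ 587 J/(kg·K)

Heat gained plus heat lost sum to zero:
0.5×c×(92.9 − 255) + 0.24×2360×(92.9 − 13.2) + 0.0801×380×(92.9 − 13.2) = 0
-81.05 c = -47568
c = -47568/-81.05 ≈ 586.9 J/(kg·K)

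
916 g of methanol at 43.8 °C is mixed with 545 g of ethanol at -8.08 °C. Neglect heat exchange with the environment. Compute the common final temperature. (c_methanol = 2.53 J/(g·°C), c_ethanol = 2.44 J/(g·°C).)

Setting the total heat transfer to zero:
916×2.53×(T − 43.8) + 545×2.44×(T − (-8.08)) = 0
(2317.5 + 1329.8) T = 2317.5×43.8 + 1329.8×(-8.08)
T = 90761/3647.3 ≈ 24.88 °C

T_f ≈ 24.9 °C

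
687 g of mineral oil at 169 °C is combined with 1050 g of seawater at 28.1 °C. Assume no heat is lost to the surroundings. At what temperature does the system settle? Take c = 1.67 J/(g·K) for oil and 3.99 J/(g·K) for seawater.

T_f ≈ 58.4 °C

|Q_oil| = |Q_seawater|:
687×1.67×(169 − T) = 1050×3.99×(T − 28.1)
1147.3(169 − T) = 4189.5(T − 28.1)
5336.8 T = 311617  ⇒  T ≈ 58.39 °C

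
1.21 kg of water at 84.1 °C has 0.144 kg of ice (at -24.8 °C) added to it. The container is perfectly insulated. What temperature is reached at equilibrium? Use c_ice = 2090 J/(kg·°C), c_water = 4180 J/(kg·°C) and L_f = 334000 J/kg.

Conservation of energy gives ΣQ = 0:
ice -24.8→0 °C: 0.144·2090·24.8 = 7463.8
  latent heat to melt: 0.144·334000 = 48096
  warm the meltwater: 601.92 T
  water cools: 1.21·4180·(T − 84.1) = 5057.8(T − 84.1)
5659.7 T = 425361 − 55560 = 369801
T ≈ 65.34 °C. Since T > 0 °C, the all-ice-melts assumption holds.

T_f ≈ 65.3 °C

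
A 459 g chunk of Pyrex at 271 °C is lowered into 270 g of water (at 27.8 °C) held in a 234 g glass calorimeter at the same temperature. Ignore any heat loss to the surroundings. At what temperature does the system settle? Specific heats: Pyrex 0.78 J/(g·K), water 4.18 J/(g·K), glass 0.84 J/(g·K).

T_f ≈ 79.5 °C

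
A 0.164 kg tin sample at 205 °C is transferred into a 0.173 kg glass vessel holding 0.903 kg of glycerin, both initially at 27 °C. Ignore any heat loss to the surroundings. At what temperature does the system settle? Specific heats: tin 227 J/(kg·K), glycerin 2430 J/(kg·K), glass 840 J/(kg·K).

Let T be the final temperature. ΣQ_i = 0:
0.164×227×(T − 205) + 0.903×2430×(T − 27) + 0.173×840×(T − 27) = 0
2376.8 T = 70801
T = 70801/2376.8 ≈ 29.79 °C

T_f ≈ 29.8 °C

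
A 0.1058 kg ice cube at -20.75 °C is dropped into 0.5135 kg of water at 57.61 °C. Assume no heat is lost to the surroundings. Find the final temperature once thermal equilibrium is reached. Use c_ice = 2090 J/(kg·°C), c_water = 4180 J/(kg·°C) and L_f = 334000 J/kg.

T_f ≈ 32.3 °C

Net heat exchanged in the isolated system is zero:
warm ice to 0 °C: 0.1058·2090·(0 − (-20.75)) = 4588.3; melt ice: 0.1058·334000 = 35337; meltwater 0→T: 0.1058·4180·T = 442.24 T; water: 2146.4(T − 57.61)
2588.7 T = 123656 − 39925 = 83730
T ≈ 32.34 °C — above 0 °C, consistent with complete melting.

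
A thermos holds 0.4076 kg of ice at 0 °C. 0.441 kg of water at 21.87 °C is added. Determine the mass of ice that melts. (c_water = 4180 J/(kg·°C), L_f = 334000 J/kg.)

m_melted ≈ 0.121 kg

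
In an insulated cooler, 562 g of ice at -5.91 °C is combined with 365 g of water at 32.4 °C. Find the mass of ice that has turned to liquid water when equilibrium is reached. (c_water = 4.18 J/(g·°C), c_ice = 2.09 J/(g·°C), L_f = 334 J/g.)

m_melted ≈ 127 g

Water can give up m c ΔT = 365×4.18×32.4 = 49433 J before reaching 0 °C.
Warming the ice to 0 °C takes 562×2.09×5.91 = 6941.8 J, leaving 42491 J for melting.
To melt every bit of ice: 562×334 = 187708 J.
Since 42491 < 187708 J, not all the ice melts; equilibrium is at 0 °C.
Mass melted = 42491/334 ≈ 127.2 g.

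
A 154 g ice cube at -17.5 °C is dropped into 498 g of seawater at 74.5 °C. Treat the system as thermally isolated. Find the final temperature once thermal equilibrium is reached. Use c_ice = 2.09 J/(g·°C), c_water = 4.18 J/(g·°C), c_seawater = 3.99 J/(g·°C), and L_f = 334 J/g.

Conservation of energy gives ΣQ = 0:
warm ice to 0 °C: 154×2.09×(0 − (-17.5)) = 5632.5; melt ice: 154×334 = 51436; warm the meltwater: 643.72 T; seawater: 1987(T − 74.5)
2630.7 T = 148033 − 57069 = 90964
T ≈ 34.58 °C (positive, so assuming full melt was valid).

T_f ≈ 34.6 °C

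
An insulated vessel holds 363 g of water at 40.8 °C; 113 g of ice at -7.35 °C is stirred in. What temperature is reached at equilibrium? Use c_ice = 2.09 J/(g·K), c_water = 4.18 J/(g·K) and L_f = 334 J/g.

Net heat exchanged in the isolated system is zero:
ice -7.35→0 °C: 113×2.09×7.35 = 1735.8; fusion: m_ice L_f = 113×334 = 37742; meltwater 0→T: 113×4.18×T = 472.34 T; water cools: 363×4.18×(T − 40.8) = 1517.3(T − 40.8)
1989.7 T = 61907 − 39478 = 22430
T ≈ 11.27 °C — above 0 °C, consistent with complete melting.

T_f ≈ 11.3 °C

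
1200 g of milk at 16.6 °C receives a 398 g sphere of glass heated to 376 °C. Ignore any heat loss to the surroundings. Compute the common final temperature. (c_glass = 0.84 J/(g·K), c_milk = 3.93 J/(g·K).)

With ΣQ=0 the equilibrium temperature is the m·c-weighted mean:
T_f = (334.32*376 + 4716*16.6) / (334.32 + 4716)
    = 203990 / 5050.3 ≈ 40.39 °C

T_f ≈ 40.4 °C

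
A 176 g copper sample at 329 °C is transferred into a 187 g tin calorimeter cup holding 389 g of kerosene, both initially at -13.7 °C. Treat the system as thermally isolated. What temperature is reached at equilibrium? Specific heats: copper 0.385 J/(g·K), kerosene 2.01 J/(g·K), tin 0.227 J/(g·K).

T_f ≈ 12.3 °C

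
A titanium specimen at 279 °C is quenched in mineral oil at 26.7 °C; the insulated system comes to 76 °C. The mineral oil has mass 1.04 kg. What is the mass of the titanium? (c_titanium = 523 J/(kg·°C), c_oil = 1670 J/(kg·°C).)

m ≈ 0.806 kg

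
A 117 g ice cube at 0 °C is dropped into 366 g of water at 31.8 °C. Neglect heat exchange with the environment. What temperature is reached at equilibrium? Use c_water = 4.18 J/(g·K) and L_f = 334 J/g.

T_f ≈ 4.7 °C

Energy conservation, ΣQ = 0:
fusion: m_ice L_f = 117×334 = 39078; meltwater 0→T: 117×4.18×T = 489.06 T; water cools: 366×4.18×(T − 31.8) = 1529.9(T − 31.8)
2018.9 T = 48650 − 39078 = 9572.2
T ≈ 4.74 °C. Since T > 0 °C, the all-ice-melts assumption holds.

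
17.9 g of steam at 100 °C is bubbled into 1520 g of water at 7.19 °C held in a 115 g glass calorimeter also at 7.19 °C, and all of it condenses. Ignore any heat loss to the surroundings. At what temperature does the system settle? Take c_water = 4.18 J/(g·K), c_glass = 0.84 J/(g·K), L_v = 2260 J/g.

Sum of m c ΔT and latent-heat terms is zero:
steam→water at 100 °C releases m L_v = 17.9×2260 = 40454; condensed water 100 °C→T: 74.82(T − 100); original water: 6353.6(T − 7.19); cup: 96.6(T − 7.19)
6525 T = 40454 + 7482.2 + 46377 = 94313
T ≈ 14.45 °C (< 100 °C, so full condensation is consistent).

T_f ≈ 14.5 °C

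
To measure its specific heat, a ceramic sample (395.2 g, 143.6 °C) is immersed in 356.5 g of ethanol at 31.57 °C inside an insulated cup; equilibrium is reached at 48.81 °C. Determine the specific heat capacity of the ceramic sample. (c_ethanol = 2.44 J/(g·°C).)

Heat lost by the ceramic sample = heat gained by the ethanol:
395.2·c·(143.6 − 48.81) = 356.5·2.44·(48.81 − 31.57)
37461 c = 14996  ⇒  c ≈ 0.4003 J/(g·°C)

c ≈ 0.4 J/(g·°C)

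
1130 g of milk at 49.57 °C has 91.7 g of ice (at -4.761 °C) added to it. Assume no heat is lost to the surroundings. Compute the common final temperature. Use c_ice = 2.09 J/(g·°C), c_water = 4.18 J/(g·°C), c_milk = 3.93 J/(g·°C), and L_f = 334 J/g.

T_f ≈ 39.1 °C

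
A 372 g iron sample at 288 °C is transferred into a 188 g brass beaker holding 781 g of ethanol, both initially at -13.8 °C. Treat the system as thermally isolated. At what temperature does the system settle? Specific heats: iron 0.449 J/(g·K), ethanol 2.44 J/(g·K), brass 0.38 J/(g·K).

Let T be the final temperature. ΣQ_i = 0:
372*0.449*(T − 288) + 781*2.44*(T − (-13.8)) + 188*0.38*(T − (-13.8)) = 0
2144.1 T = 20820
T = 20820 / 2144.1 = 9.71 °C

T_f ≈ 9.7 °C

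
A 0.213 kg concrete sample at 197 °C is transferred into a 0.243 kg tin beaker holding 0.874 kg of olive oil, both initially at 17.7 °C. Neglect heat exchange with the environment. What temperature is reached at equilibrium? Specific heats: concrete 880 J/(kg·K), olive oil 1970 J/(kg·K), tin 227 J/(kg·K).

T_f ≈ 34.8 °C

Energy conservation, ΣQ = 0:
0.213×880×(T − 197) + 0.874×1970×(T − 17.7) + 0.243×227×(T − 17.7) = 0
187.44(T − 197) + 1721.8(T − 17.7) + 55.16(T − 17.7) = 0
1964.4 T = 68378
T = 68378/1964.4 ≈ 34.81 °C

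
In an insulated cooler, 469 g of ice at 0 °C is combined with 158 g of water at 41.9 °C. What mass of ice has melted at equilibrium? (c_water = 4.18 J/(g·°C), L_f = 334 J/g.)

m_melted ≈ 82.9 g

Heat available from the water dropping to 0 °C: 158×4.18×41.9 = 27672 J.
Fully melting the ice requires m_ice L_f = 469×334 = 156646 J.
Since 27672 < 156646 J, not all the ice melts; equilibrium is at 0 °C.
m_melt = 27672 / L_f = 82.85 g.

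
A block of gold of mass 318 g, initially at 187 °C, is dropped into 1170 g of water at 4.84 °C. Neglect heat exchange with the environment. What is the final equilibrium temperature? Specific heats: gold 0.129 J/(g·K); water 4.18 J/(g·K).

T_f ≈ 6.4 °C

Energy conservation, ΣQ = 0:
318·0.129·(T − 187) + 1170·4.18·(T − 4.84) = 0
41.02(T − 187) + 4890.6(T − 4.84) = 0
4931.6 T = 31342
T = 31342 / 4931.6 = 6.36 °C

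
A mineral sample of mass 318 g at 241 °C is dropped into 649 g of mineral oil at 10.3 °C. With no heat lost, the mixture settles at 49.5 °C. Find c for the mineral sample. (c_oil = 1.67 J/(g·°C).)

c ≈ 0.698 J/(g·°C)

Energy conservation, ΣQ = 0:
318×c×(49.5 − 241) + 649×1.67×(49.5 − 10.3) = 0
-60897 c = -42486
c = -42486/-60897 ≈ 0.6977 J/(g·°C)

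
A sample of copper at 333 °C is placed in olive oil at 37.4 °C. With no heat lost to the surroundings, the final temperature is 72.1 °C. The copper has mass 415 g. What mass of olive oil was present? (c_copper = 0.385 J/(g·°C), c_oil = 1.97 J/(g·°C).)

|Q_copper| = |Q_oil|:
415·0.385·(333 − 72.1) = m·1.97·(72.1 − 37.4)
68.36 m = 41685  ⇒  m ≈ 609.8 g

m ≈ 610 g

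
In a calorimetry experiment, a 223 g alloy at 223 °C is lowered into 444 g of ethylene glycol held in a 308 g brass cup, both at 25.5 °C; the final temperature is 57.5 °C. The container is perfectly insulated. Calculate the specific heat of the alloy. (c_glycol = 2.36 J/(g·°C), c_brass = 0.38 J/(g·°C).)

c ≈ 1.01 J/(g·°C)

Heat gained plus heat lost sum to zero:
223×c×(57.5 − 223) + 444×2.36×(57.5 − 25.5) + 308×0.38×(57.5 − 25.5) = 0
-36906 c = -37276
c = -37276/-36906 ≈ 1.01 J/(g·°C)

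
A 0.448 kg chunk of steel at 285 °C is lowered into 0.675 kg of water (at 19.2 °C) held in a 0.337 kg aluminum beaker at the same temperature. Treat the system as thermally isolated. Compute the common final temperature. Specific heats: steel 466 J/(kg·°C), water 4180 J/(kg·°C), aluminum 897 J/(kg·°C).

Let T be the final temperature. ΣQ_i = 0:
0.448*466*(T − 285) + 0.675*4180*(T − 19.2) + 0.337*897*(T − 19.2) = 0
(208.77 + 2821.5 + 302.29) T = 208.77*285 + 2821.5*19.2 + 302.29*19.2
T = 119476/3332.6 ≈ 35.85 °C

T_f ≈ 35.9 °C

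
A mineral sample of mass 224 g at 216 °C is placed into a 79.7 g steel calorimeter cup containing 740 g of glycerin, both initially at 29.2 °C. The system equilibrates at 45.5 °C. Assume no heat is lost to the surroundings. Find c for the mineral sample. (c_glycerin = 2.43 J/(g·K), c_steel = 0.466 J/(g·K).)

Setting the total heat transfer to zero:
224·c·(45.5 − 216) + 740·2.43·(45.5 − 29.2) + 79.7·0.466·(45.5 − 29.2) = 0
-38192 c = -29916
c = -29916/-38192 ≈ 0.7833 J/(g·K)

c ≈ 0.783 J/(g·K)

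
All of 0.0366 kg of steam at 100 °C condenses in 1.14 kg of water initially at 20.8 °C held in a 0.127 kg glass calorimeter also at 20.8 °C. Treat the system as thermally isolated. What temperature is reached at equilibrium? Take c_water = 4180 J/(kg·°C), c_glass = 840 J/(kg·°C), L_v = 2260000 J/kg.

T_f ≈ 39.7 °C

Setting the total heat transfer to zero:
condense steam: −0.0366·2260000 = −82716
  condensate cools 100→T: 0.0366·4180·(T − 100) = 152.99(T − 100)
  original water: 4765.2(T − 20.8)
  cup: 106.68(T − 20.8)
5024.9 T = 82716 + 15299 + 101335 = 199350
T ≈ 39.67 °C (< 100 °C, so full condensation is consistent).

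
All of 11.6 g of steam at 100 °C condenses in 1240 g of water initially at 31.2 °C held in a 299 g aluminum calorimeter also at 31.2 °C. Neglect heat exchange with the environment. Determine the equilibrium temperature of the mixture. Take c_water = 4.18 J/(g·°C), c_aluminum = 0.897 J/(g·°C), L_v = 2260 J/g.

T_f ≈ 36.6 °C

Heat gained plus heat lost sum to zero:
steam→water at 100 °C releases m L_v = 11.6×2260 = 26216
  condensed water 100 °C→T: 48.49(T − 100)
  water warms: 1240×4.18×(T − 31.2) = 5183.2(T − 31.2)
  aluminum cup: 299×0.897×(T − 31.2) = 268.2(T − 31.2)
5499.9 T = 26216 + 4848.8 + 170084 = 201149
T ≈ 36.57 °C, under the boiling point, so the assumption holds.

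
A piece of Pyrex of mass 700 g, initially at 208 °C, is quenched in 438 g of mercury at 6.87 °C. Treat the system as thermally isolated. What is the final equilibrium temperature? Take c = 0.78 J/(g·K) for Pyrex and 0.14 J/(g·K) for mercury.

T_f ≈ 187.7 °C

Set heat shed by the hot body equal to heat absorbed by the cold body:
700*0.78*(208 − T) = 438*0.14*(T − 6.87)
546(208 − T) = 61.32(T − 6.87)
607.32 T = 113989  ⇒  T ≈ 187.69 °C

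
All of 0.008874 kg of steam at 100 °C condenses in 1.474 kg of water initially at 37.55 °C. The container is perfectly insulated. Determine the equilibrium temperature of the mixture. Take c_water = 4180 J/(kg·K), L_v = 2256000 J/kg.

Setting the total heat transfer to zero:
steam→water at 100 °C releases m L_v = 0.008874×2256000 = 20020; condensate cools 100→T: 0.008874×4180×(T − 100) = 37.09(T − 100); water warms: 1.474×4180×(T − 37.55) = 6161.3(T − 37.55)
6198.4 T = 20020 + 3709.3 + 231358 = 255087
T ≈ 41.15 °C, under the boiling point, so the assumption holds.

T_f ≈ 41.2 °C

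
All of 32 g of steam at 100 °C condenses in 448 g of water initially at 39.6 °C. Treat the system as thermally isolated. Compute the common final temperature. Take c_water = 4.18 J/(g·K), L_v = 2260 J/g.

T_f ≈ 79.7 °C

Net heat exchanged in the isolated system is zero:
condense steam: −32×2260 = −72320
  condensate cools 100→T: 32×4.18×(T − 100) = 133.76(T − 100)
  water warms: 448×4.18×(T − 39.6) = 1872.6(T − 39.6)
2006.4 T = 72320 + 13376 + 74157 = 159853
T ≈ 79.67 °C — below 100 °C, confirming all the steam condensed.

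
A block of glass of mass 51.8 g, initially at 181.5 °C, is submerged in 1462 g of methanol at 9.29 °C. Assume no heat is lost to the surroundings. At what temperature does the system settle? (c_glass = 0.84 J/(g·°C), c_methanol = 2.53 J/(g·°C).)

Net heat exchanged in the isolated system is zero:
51.8×0.84×(T − 181.5) + 1462×2.53×(T − 9.29) = 0
43.51(T − 181.5) + 3698.9(T − 9.29) = 0
(43.51 + 3698.9) T = 43.51×181.5 + 3698.9×9.29
T = 42260 / 3742.4 = 11.3 °C

T_f ≈ 11.3 °C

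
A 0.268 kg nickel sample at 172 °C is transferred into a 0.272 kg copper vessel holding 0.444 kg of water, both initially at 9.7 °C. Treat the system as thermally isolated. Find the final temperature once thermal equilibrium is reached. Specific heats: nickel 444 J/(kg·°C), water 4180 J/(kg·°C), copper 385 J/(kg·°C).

Taking heat into each body as positive, Σ m c ΔT = 0:
0.268*444*(T − 172) + 0.444*4180*(T − 9.7) + 0.272*385*(T − 9.7) = 0
(118.99 + 1855.9 + 104.72) T = 118.99*172 + 1855.9*9.7 + 104.72*9.7
T ≈ 18.99 °C

T_f ≈ 19.0 °C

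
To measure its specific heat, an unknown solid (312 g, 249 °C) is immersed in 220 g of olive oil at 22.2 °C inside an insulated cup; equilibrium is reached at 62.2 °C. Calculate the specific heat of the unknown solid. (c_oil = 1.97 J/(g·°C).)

c ≈ 0.297 J/(g·°C)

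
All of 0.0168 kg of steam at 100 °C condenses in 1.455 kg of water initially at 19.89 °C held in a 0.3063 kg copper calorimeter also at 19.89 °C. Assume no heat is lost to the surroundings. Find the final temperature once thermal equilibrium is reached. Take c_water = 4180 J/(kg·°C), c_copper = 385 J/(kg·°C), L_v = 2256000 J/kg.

Conservation of energy gives ΣQ = 0:
steam→water at 100 °C releases m L_v = 0.0168×2256000 = 37901
  condensed water 100 °C→T: 70.22(T − 100)
  water warms: 1.455×4180×(T − 19.89) = 6081.9(T − 19.89)
  cup: 117.93(T − 19.89)
6270 T = 37901 + 7022.4 + 123315 = 168238
T ≈ 26.83 °C, under the boiling point, so the assumption holds.

T_f ≈ 26.8 °C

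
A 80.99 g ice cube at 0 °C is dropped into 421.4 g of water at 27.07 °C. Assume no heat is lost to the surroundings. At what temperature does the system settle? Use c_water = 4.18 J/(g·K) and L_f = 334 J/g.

Let T be the final temperature. ΣQ_i = 0:
fusion: m_ice L_f = 80.99·334 = 27051
  warm the meltwater: 338.54 T
  water cools: 421.4·4.18·(T − 27.07) = 1761.5(T − 27.07)
2100 T = 47683 − 27051 = 20632
T ≈ 9.82 °C (positive, so assuming full melt was valid).

T_f ≈ 9.8 °C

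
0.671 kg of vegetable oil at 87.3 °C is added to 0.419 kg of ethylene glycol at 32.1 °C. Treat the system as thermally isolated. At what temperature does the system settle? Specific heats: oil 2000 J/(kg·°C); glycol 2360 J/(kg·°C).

T_f is the heat-capacity-weighted average of the initial temperatures:
T_f = (1342*87.3 + 988.84*32.1) / (1342 + 988.84)
    = 148898 / 2330.8 ≈ 63.88 °C

T_f ≈ 63.9 °C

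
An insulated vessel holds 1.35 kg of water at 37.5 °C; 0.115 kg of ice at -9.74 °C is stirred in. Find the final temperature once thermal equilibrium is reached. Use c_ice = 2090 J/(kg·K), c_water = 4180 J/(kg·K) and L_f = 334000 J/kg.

Taking heat into each body as positive, Σ m c ΔT = 0:
ice -9.74→0 °C: 0.115·2090·9.74 = 2341
  latent heat to melt: 0.115·334000 = 38410
  meltwater 0→T: 0.115·4180·T = 480.7 T
  water cools: 1.35·4180·(T − 37.5) = 5643(T − 37.5)
6123.7 T = 211612 − 40751 = 170861
T ≈ 27.90 °C. Since T > 0 °C, the all-ice-melts assumption holds.

T_f ≈ 27.9 °C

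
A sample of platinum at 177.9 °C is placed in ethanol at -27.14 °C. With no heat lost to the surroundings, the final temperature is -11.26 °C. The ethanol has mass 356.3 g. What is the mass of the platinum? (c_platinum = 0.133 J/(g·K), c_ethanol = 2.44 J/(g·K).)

|Q_platinum| = |Q_ethanol|:
m×0.133×(177.9 − -11.26) = 356.3×2.44×(-11.26 − (-27.14))
25.16 m = 13806  ⇒  m ≈ 548.8 g

m ≈ 549 g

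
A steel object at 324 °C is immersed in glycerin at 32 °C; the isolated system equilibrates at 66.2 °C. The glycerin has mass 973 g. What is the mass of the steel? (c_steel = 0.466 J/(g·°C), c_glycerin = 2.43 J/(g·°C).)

Setting the total heat transfer to zero:
m×0.466×(66.2 − 324) + 973×2.43×(66.2 − 32) = 0
-120.13 m = -80862
m = -80862/-120.13 ≈ 673.1 g

m ≈ 673 g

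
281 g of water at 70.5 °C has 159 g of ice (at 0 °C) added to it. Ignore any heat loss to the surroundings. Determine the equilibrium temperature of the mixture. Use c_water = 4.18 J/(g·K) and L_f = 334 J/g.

T_f ≈ 16.1 °C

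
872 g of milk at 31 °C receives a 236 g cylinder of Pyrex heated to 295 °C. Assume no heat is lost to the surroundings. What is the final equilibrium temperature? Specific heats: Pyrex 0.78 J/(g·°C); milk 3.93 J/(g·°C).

T_f ≈ 44.5 °C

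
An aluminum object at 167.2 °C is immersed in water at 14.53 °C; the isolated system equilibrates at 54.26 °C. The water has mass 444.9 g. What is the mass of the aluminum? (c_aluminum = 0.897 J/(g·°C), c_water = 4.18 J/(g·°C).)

Heat lost by the aluminum = heat gained by the water:
m·0.897·(167.2 − 54.26) = 444.9·4.18·(54.26 − 14.53)
101.31 m = 73885  ⇒  m ≈ 729.3 g

m ≈ 729 g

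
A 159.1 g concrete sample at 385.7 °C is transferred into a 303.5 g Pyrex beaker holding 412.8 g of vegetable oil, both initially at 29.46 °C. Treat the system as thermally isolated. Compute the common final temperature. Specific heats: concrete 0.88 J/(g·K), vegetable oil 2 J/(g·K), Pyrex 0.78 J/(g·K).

T_f ≈ 70.9 °C

Let T be the final temperature. ΣQ_i = 0:
159.1×0.88×(T − 385.7) + 412.8×2×(T − 29.46) + 303.5×0.78×(T − 29.46) = 0
(140.01 + 825.6 + 236.73) T = 140.01×385.7 + 825.6×29.46 + 236.73×29.46
T ≈ 70.94 °C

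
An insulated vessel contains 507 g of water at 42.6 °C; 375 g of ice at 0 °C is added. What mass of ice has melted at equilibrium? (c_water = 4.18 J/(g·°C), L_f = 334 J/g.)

Heat available from the water dropping to 0 °C: 507·4.18·42.6 = 90280 J.
Melting all 375 g of ice would need 375·334 = 125250 J.
90280 J < 125250 J, so only part of the ice melts and the system sits at 0 °C.
m_melt = 90280 / L_f = 270.3 g.

m_melted ≈ 270 g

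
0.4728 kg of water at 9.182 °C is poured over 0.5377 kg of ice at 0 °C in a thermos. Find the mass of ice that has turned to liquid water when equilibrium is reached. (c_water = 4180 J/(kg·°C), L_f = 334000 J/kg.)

m_melted ≈ 0.0543 kg

Water can give up m c ΔT = 0.4728·4180·9.182 = 18146 J before reaching 0 °C.
To melt every bit of ice: 0.5377·334000 = 179592 J.
18146 J < 179592 J, so only part of the ice melts and the system sits at 0 °C.
m_melted·334000 = 18146  ⇒  m_melted ≈ 0.05433 kg.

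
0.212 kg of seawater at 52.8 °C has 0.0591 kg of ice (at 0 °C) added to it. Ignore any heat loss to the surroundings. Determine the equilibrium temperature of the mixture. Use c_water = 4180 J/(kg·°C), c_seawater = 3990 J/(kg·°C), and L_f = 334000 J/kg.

T_f ≈ 22.8 °C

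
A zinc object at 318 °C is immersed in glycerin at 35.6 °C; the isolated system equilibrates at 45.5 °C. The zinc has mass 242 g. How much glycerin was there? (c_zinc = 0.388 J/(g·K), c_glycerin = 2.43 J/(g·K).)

m ≈ 1060 g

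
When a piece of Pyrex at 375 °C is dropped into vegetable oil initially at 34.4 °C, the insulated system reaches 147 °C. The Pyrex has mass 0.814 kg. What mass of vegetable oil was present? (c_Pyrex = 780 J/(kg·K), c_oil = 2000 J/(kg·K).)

m ≈ 0.643 kg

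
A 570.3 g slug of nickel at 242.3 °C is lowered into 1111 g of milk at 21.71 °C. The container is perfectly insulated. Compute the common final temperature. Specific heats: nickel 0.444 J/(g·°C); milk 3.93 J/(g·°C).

T_f ≈ 33.8 °C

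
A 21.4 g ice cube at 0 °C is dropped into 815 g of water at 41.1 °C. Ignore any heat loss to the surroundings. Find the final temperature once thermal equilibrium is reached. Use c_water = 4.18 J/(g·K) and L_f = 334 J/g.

Energy balance with sensible and latent terms:
latent heat to melt: 21.4·334 = 7147.6
  warm the meltwater: 89.45 T
  water: 3406.7(T − 41.1)
3496.2 T = 140015 − 7147.6 = 132868
T ≈ 38.00 °C (positive, so assuming full melt was valid).

T_f ≈ 38.0 °C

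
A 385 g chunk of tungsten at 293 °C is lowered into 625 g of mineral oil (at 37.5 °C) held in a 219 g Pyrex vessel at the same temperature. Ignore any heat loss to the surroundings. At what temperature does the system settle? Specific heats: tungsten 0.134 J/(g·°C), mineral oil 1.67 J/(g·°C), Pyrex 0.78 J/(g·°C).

T_f ≈ 47.9 °C

With ΣQ=0 the equilibrium temperature is the m·c-weighted mean:
T_f = (51.59×293 + 1043.8×37.5 + 170.82×37.5) / (51.59 + 1043.8 + 170.82)
    = 60662 / 1266.2 ≈ 47.91 °C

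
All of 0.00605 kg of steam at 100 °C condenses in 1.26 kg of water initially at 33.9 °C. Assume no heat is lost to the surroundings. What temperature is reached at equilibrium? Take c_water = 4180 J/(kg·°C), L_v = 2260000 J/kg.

T_f ≈ 36.8 °C

Let T be the final temperature. ΣQ_i = 0:
latent heat released on condensation: 0.00605·2260000 = 13673; condensate cools 100→T: 0.00605·4180·(T − 100) = 25.29(T − 100); water warms: 1.26·4180·(T − 33.9) = 5266.8(T − 33.9)
5292.1 T = 13673 + 2528.9 + 178545 = 194746
T ≈ 36.80 °C (< 100 °C, so full condensation is consistent).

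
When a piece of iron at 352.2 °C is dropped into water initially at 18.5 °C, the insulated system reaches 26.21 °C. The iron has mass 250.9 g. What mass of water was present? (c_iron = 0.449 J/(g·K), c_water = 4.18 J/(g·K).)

Heat lost by the iron = heat gained by the water:
250.9×0.449×(352.2 − 26.21) = m×4.18×(26.21 − 18.5)
32.23 m = 36724  ⇒  m ≈ 1140 g

m ≈ 1140 g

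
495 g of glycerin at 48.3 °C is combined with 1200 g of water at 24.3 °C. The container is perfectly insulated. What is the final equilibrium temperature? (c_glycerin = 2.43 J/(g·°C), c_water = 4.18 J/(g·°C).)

T_f ≈ 28.9 °C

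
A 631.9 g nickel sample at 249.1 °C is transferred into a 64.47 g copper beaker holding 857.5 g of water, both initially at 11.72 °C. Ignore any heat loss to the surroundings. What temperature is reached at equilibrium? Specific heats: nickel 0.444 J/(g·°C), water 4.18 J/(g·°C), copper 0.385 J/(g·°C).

With ΣQ=0 the equilibrium temperature is the m·c-weighted mean:
T_f = (280.56*249.1 + 3584.3*11.72 + 24.82*11.72) / (280.56 + 3584.3 + 24.82)
    = 112188 / 3889.7 ≈ 28.84 °C

T_f ≈ 28.8 °C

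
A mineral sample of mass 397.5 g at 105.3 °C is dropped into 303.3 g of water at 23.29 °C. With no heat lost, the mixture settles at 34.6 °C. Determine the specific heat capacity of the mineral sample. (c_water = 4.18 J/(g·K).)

Let T be the final temperature. ΣQ_i = 0:
397.5×c×(34.6 − 105.3) + 303.3×4.18×(34.6 − 23.29) = 0
-28103 c = -14339
c = -14339/-28103 ≈ 0.5102 J/(g·K)

c ≈ 0.51 J/(g·K)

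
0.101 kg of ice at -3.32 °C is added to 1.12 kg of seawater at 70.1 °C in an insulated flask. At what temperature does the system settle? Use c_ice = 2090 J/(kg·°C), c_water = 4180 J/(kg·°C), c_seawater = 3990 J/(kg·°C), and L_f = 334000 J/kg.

T_f ≈ 57.0 °C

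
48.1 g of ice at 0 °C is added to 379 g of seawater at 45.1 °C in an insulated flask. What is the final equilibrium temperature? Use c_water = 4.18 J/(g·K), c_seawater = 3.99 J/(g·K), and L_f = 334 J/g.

Let T be the final temperature. ΣQ_i = 0:
fusion: m_ice L_f = 48.1·334 = 16065
  warm the meltwater: 201.06 T
  seawater: 1512.2(T − 45.1)
1713.3 T = 68201 − 16065 = 52135
T ≈ 30.43 °C — above 0 °C, consistent with complete melting.

T_f ≈ 30.4 °C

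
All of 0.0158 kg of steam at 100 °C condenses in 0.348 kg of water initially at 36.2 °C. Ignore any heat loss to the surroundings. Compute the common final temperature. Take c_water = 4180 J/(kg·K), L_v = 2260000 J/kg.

T_f ≈ 62.5 °C

Energy conservation, ΣQ = 0:
latent heat released on condensation: 0.0158·2260000 = 35708; condensed water 100 °C→T: 66.04(T − 100); original water: 1454.6(T − 36.2)
1520.7 T = 35708 + 6604.4 + 52658 = 94970
T ≈ 62.45 °C — below 100 °C, confirming all the steam condensed.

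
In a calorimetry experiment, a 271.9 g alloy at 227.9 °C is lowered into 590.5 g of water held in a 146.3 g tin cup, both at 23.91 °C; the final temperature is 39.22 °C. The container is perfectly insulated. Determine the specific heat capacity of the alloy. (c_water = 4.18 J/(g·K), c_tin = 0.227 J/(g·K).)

Conservation of energy gives ΣQ = 0:
271.9·c·(39.22 − 227.9) + 590.5·4.18·(39.22 − 23.91) + 146.3·0.227·(39.22 − 23.91) = 0
-51302 c = -38298
c = -38298/-51302 ≈ 0.7465 J/(g·K)

c ≈ 0.747 J/(g·K)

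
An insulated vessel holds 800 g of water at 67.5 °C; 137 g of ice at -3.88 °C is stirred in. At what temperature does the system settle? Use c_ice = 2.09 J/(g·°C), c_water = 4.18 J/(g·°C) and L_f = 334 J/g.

T_f ≈ 45.7 °C

Conservation of energy gives ΣQ = 0:
warm ice to 0 °C: 137·2.09·(0 − (-3.88)) = 1111; latent heat to melt: 137·334 = 45758; warm the meltwater: 572.66 T; water cools: 800·4.18·(T − 67.5) = 3344(T − 67.5)
3916.7 T = 225720 − 46869 = 178851
T ≈ 45.66 °C. Since T > 0 °C, the all-ice-melts assumption holds.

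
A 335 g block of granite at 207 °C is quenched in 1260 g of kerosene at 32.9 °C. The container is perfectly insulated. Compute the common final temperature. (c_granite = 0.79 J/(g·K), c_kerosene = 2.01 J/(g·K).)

Heat gained plus heat lost sum to zero:
335×0.79×(T − 207) + 1260×2.01×(T − 32.9) = 0
264.65(T − 207) + 2532.6(T − 32.9) = 0
(264.65 + 2532.6) T = 264.65×207 + 2532.6×32.9
T = 138105 / 2797.2 = 49.4 °C

T_f ≈ 49.4 °C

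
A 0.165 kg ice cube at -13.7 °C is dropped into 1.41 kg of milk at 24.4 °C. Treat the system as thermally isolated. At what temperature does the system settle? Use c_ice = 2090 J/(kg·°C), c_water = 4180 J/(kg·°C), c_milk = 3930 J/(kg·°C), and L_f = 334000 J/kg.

Taking heat into each body as positive, Σ m c ΔT = 0:
warm ice to 0 °C: 0.165×2090×(0 − (-13.7)) = 4724.4
  melt ice: 0.165×334000 = 55110
  warm the meltwater: 689.7 T
  milk cools: 1.41×3930×(T − 24.4) = 5541.3(T − 24.4)
6231 T = 135208 − 59834 = 75373
T ≈ 12.10 °C — above 0 °C, consistent with complete melting.

T_f ≈ 12.1 °C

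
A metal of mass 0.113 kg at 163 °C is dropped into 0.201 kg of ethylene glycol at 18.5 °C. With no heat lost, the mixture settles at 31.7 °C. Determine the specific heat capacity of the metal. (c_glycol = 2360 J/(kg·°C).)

c ≈ 422 J/(kg·°C)

Heat lost by the metal = heat gained by the glycol:
0.113×c×(163 − 31.7) = 0.201×2360×(31.7 − 18.5)
14.84 c = 6261.6  ⇒  c ≈ 422 J/(kg·°C)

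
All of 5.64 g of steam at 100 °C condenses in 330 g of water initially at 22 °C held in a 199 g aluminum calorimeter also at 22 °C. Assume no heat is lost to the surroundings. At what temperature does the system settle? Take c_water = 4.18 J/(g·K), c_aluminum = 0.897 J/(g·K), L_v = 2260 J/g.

Taking heat into each body as positive, Σ m c ΔT = 0:
condense steam: −5.64·2260 = −12746
  condensate cools 100→T: 5.64·4.18·(T − 100) = 23.58(T − 100)
  original water: 1379.4(T − 22)
  cup: 178.5(T − 22)
1581.5 T = 12746 + 2357.5 + 34274 = 49378
T ≈ 31.22 °C — below 100 °C, confirming all the steam condensed.

T_f ≈ 31.2 °C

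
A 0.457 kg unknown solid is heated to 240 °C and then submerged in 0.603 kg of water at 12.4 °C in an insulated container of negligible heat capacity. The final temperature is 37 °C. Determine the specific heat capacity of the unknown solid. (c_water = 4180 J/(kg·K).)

m_s c (T_s − T_f) = m_water c_water (T_f − T_0):
0.457·c·(240 − 37) = 0.603·4180·(37 − 12.4)
92.77 c = 62005  ⇒  c ≈ 668.4 J/(kg·K)

c ≈ 668 J/(kg·K)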